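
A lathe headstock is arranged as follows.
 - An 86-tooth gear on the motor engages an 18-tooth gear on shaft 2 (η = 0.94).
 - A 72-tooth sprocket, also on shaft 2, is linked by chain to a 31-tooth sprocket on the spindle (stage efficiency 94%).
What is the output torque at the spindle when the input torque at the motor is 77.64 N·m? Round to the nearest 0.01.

Gear mesh: ratio = 18/86 = 0.2093; torque at shaft 2 = 77.64 × 0.2093 × 0.94 = 15.275 N·m.
Chain: ratio = 31/72 = 0.43056; torque at the spindle = 15.275 × 0.43056 × 0.94 = 6.1822 N·m.

6.18 N·m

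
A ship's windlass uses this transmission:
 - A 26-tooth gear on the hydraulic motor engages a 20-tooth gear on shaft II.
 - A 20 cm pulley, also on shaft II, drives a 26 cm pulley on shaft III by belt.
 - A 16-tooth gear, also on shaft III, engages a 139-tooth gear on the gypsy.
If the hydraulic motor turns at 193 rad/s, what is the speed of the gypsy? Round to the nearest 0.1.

22.2 rad/s

Gear mesh: ratio = 20/26 = 0.76923, so shaft II turns at 193 / 0.76923 = 250.9 rad/s.
Belt: ratio = 26/20 = 1.3, so shaft III turns at 250.9 / 1.3 = 193 rad/s.
Gear mesh: ratio = 139/16 = 8.6875, so the gypsy turns at 193 / 8.6875 = 22.216 rad/s.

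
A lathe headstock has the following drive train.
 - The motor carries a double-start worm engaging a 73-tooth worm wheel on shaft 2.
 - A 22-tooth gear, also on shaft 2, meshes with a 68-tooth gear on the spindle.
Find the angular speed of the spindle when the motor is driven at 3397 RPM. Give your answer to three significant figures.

worm 73/2 = 36.5 → 3397/36.5 = 93.068 RPM
gear mesh 68/22 = 3.0909 → 93.068/3.0909 = 30.11 RPM

30.1 RPM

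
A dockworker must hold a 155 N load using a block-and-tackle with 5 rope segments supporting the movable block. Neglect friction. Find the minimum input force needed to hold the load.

Block-and-tackle MA = number of supporting rope parts = 5.
Effort = load / MA = 155 / 5 = 31 N.

31 N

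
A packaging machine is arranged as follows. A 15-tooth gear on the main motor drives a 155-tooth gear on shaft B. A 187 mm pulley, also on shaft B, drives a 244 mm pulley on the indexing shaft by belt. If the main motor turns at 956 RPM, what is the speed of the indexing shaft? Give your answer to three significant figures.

70.9 RPM

the main motor → shaft B (gear mesh, 155/15): 956 ÷ 10.333 = 92.516 RPM
shaft B → the indexing shaft (belt, 244/187): 92.516 ÷ 1.3048 = 70.904 RPM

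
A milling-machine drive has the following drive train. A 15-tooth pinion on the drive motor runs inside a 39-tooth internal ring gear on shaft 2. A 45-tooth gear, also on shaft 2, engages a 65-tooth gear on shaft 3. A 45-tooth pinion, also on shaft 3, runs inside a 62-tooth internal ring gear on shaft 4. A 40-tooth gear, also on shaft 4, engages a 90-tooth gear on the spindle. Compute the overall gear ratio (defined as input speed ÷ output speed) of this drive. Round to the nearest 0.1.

11.6

Each stage contributes driven/driver: internal gear 39/15 = 2.6, gear mesh 65/45 = 1.4444, internal gear 62/45 = 1.3778, gear mesh 90/40 = 2.25.
Overall: 2.6 × 1.4444 × 1.3778 × 2.25 = 11.642.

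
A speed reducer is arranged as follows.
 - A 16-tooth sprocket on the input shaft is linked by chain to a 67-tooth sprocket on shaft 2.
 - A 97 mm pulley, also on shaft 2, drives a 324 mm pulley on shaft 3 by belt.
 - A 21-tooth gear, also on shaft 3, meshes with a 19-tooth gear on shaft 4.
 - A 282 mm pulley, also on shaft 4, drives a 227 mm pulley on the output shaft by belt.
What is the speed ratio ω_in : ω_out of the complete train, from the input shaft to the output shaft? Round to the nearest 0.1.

10.2

Each stage contributes driven/driver: chain 67/16 = 4.1875, belt 324/97 = 3.3402, gear mesh 19/21 = 0.90476, belt 227/282 = 0.80496.
Overall: 4.1875 × 3.3402 × 0.90476 × 0.80496 = 10.187.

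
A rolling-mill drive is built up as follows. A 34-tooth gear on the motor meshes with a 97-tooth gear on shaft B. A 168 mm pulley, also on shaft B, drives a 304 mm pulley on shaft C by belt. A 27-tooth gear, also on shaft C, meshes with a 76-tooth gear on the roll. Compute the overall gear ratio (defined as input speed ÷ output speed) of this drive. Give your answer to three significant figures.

Each stage contributes driven/driver: gear mesh 97/34 = 2.8529, belt 304/168 = 1.8095, gear mesh 76/27 = 2.8148.
Overall: 2.8529 × 1.8095 × 2.8148 = 14.531.

14.5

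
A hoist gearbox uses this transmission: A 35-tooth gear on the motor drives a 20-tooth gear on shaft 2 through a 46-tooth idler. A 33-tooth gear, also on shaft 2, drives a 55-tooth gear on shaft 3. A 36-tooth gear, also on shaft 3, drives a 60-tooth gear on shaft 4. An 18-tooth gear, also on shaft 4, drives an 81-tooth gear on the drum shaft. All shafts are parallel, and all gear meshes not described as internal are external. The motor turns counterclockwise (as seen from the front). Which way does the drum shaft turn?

clockwise

the motor → shaft 2: driver → idler → driven is 2 external meshes, 2 reversals → CCW.
shaft 2 → shaft 3: external mesh, 1 reversal → CW.
shaft 3 → shaft 4: external mesh, 1 reversal → CCW.
shaft 4 → the drum shaft: external mesh, 1 reversal → CW.
5 reversals in total — an odd number — so the drum shaft turns opposite to the motor.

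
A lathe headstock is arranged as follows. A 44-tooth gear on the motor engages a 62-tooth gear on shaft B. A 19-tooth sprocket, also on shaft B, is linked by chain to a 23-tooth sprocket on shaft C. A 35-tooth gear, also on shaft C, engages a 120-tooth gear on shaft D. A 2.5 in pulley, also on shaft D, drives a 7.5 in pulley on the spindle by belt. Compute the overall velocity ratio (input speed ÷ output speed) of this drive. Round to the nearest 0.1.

Each stage contributes driven/driver: gear mesh 62/44 = 1.4091, chain 23/19 = 1.2105, gear mesh 120/35 = 3.4286, belt 7.5/2.5 = 3.
Overall: 1.4091 × 1.2105 × 3.4286 × 3 = 17.545.

17.5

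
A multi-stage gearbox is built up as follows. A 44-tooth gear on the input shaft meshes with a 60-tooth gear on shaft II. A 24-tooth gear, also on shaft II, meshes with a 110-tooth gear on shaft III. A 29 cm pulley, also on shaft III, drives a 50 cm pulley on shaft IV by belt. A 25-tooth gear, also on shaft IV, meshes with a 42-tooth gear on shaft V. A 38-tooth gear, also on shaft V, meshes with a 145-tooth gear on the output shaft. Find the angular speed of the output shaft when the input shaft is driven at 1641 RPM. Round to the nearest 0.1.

23.8 RPM

Gear mesh: ratio = 60/44 = 1.3636, so shaft II turns at 1641 / 1.3636 = 1203.4 RPM.
Gear mesh: ratio = 110/24 = 4.5833, so shaft III turns at 1203.4 / 4.5833 = 262.56 RPM.
Belt: ratio = 50/29 = 1.7241, so shaft IV turns at 262.56 / 1.7241 = 152.28 RPM.
Gear mesh: ratio = 42/25 = 1.68, so shaft V turns at 152.28 / 1.68 = 90.646 RPM.
Gear mesh: ratio = 145/38 = 3.8158, so the output shaft turns at 90.646 / 3.8158 = 23.755 RPM.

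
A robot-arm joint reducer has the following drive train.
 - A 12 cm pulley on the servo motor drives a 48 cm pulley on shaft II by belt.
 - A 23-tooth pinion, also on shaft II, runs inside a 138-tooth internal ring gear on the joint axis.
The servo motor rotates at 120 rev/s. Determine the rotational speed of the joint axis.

belt 48/12 = 4 → 120/4 = 30 rev/s
internal gear 138/23 = 6 → 30/6 = 5 rev/s

5 rev/s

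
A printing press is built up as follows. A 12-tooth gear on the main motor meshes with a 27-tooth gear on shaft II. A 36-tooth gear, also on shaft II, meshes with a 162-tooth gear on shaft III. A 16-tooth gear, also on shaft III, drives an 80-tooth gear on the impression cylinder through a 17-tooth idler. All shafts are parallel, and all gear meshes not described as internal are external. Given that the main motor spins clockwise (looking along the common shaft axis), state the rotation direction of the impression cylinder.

clockwise

the main motor → shaft II: external mesh, 1 reversal → CCW.
shaft II → shaft III: external mesh, 1 reversal → CW.
shaft III → the impression cylinder: driver → idler → driven is 2 external meshes, 2 reversals → CW.
4 reversals in total — an even number — so the impression cylinder turns the same way as the main motor.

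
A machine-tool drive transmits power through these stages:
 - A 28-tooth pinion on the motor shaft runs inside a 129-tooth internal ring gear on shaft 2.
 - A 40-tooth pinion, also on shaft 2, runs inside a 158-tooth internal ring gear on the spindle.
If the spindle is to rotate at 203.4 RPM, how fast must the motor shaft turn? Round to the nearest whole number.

Overall ratio R = 4.6071 × 3.95 = 18.198.
Required input speed = output speed × R = 203.4 × 18.198 = 3701.5 RPM.

3702 RPM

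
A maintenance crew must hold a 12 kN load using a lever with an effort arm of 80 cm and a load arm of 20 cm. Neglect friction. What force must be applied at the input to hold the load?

Lever MA = effort arm / load arm = 80/20 = 4.
Effort = load / MA = 12 / 4 = 3 kN.

3 kN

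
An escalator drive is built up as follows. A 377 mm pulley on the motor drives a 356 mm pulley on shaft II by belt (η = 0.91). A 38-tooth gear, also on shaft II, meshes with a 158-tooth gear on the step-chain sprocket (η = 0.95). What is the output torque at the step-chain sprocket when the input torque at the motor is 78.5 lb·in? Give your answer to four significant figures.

belt 356/377 = 0.9443 → τ = 78.5·0.9443·0.91 = 67.456 lb·in
gear mesh 158/38 = 4.1579 → τ = 67.456·4.1579·0.95 = 266.45 lb·in

266.5 lb·in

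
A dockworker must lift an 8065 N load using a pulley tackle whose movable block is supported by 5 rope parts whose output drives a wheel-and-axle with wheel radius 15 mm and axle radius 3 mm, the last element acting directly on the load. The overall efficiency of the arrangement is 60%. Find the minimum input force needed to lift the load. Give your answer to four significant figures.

Block-and-tackle MA = number of supporting rope parts = 5.
Wheel-and-axle MA = R/r = 15/3 = 5.
Combined ideal MA = 5 × 5 = 25.
Actual MA = 25 × 0.60 = 15.
Effort = load / actual MA = 8065 / 15 = 537.67 N.

537.7 N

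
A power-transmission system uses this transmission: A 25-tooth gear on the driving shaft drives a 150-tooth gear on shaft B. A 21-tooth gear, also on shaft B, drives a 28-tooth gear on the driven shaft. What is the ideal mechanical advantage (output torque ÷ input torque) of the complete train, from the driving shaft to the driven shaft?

8

Each stage contributes driven/driver: gear mesh 150/25 = 6, gear mesh 28/21 = 1.3333.
Overall: 6 × 1.3333 = 8.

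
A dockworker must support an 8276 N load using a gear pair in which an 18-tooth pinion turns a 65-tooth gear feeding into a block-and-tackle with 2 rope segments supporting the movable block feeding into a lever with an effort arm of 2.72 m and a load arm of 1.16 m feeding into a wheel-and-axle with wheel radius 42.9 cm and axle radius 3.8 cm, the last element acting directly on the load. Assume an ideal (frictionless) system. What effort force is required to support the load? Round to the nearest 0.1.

43.3 N

Gear pair MA = 65/18 = 3.6111.
Block-and-tackle MA = number of supporting rope parts = 2.
Lever MA = effort arm / load arm = 2.72/1.16 = 2.3448.
Wheel-and-axle MA = R/r = 42.9/3.8 = 11.289.
Combined ideal MA = 3.6111 × 2 × 2.3448 × 11.289 = 191.19.
Effort = load / MA = 8276 / 191.19 = 43.288 N.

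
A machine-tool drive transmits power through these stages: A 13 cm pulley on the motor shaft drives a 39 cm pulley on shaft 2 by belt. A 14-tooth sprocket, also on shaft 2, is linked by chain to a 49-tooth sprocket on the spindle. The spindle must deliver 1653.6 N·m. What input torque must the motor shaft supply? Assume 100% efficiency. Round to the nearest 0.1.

157.5 N·m

Overall ratio R = 3 × 3.5 = 10.5.
Input torque = output torque / R = 1653.6 / 10.5 = 157.49 N·m.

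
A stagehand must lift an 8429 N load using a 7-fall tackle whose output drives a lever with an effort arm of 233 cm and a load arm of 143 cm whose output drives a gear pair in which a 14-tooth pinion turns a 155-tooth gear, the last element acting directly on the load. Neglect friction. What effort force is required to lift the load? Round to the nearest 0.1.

66.8 N

Block-and-tackle MA = number of supporting rope parts = 7.
Lever MA = effort arm / load arm = 233/143 = 1.6294.
Gear pair MA = 155/14 = 11.071.
Combined ideal MA = 7 × 1.6294 × 11.071 = 126.28.
Effort = load / MA = 8429 / 126.28 = 66.75 N.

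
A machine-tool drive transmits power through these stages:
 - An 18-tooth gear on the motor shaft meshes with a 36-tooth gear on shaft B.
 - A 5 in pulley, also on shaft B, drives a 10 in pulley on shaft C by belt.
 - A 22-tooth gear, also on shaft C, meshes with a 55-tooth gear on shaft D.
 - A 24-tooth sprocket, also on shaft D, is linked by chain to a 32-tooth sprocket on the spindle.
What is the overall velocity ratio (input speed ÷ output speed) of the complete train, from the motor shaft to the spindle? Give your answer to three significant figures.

13.3

Each stage contributes driven/driver: gear mesh 36/18 = 2, belt 10/5 = 2, gear mesh 55/22 = 2.5, chain 32/24 = 1.3333.
Overall: 2 × 2 × 2.5 × 1.3333 = 13.333.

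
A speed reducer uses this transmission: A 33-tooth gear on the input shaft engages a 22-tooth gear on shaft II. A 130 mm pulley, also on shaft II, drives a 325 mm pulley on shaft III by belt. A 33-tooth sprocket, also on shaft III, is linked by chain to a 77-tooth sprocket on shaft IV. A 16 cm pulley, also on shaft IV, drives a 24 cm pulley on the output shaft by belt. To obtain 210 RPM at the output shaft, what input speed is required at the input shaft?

Overall ratio R = 0.66667 × 2.5 × 2.3333 × 1.5 = 5.8333.
Required input speed = output speed × R = 210 × 5.8333 = 1225 RPM.

1225 RPM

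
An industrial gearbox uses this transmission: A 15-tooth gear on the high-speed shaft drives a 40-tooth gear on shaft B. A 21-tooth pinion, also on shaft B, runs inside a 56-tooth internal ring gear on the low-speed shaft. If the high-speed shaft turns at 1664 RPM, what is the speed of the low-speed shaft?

the high-speed shaft → shaft B (gear mesh, 40/15): 1664 ÷ 2.6667 = 624 RPM
shaft B → the low-speed shaft (internal gear, 56/21): 624 ÷ 2.6667 = 234 RPM

234 RPM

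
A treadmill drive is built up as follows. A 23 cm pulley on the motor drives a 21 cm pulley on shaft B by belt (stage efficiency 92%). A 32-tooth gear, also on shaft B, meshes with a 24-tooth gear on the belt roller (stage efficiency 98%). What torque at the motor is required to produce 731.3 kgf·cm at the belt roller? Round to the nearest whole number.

1184 kgf·cm

Overall ratio R = 0.91304 × 0.75 = 0.68478; overall efficiency η = 0.92 × 0.98 = 0.9016.
Input torque = output torque / (R × η) = 731.3 / (0.68478 × 0.9016) = 1184.5 kgf·cm.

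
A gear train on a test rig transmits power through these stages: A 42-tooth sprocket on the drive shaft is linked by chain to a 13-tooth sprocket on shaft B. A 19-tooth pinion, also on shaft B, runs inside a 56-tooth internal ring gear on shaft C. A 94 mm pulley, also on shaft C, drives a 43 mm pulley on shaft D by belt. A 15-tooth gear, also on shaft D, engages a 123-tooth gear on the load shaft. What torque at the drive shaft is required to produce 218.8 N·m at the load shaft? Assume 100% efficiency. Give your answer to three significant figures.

63.9 N·m

Overall ratio R = 0.30952 × 2.9474 × 0.45745 × 8.2 = 3.422.
Input torque = output torque / R = 218.8 / 3.422 = 63.939 N·m.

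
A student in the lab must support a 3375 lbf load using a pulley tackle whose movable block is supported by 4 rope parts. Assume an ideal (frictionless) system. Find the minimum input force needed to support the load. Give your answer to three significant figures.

Block-and-tackle MA = number of supporting rope parts = 4.
Effort = load / MA = 3375 / 4 = 843.75 lbf.

844 lbf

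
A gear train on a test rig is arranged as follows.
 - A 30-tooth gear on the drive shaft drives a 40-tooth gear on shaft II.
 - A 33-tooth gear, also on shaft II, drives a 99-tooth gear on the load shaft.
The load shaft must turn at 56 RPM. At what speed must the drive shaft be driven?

224 RPM

Overall ratio R = 1.3333 × 3 = 4.
Required input speed = output speed × R = 56 × 4 = 224 RPM.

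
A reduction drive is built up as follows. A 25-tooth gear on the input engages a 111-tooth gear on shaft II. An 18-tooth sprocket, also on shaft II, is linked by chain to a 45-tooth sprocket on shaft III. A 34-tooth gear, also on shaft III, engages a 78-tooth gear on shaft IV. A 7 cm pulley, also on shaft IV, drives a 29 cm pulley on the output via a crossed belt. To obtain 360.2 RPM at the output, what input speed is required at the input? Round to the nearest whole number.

Overall ratio R = 4.44 × 2.5 × 2.2941 × 4.1429 = 105.5.
Required input speed = output speed × R = 360.2 × 105.5 = 38000 RPM.

38000 RPM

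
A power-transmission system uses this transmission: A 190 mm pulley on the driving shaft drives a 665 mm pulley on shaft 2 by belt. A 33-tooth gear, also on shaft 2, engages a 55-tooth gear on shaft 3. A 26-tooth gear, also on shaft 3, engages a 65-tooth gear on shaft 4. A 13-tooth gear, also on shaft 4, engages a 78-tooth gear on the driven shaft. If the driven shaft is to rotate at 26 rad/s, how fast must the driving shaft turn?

Overall ratio R = 3.5 × 1.6667 × 2.5 × 6 = 87.5.
Required input speed = output speed × R = 26 × 87.5 = 2275 rad/s.

2275 rad/s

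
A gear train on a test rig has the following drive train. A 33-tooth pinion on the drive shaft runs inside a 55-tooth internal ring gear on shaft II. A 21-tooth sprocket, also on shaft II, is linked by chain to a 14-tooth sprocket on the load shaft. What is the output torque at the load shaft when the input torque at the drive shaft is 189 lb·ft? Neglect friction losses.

210 lb·ft

internal gear 55/33 = 1.6667 → τ = 189·1.6667 = 315 lb·ft
chain 14/21 = 0.66667 → τ = 315·0.66667 = 210 lb·ft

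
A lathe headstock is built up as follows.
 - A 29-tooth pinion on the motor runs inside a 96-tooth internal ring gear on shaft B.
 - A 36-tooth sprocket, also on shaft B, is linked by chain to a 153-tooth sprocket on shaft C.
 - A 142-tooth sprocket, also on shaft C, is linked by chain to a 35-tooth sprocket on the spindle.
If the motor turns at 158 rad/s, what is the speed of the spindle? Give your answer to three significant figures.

45.6 rad/s

the motor → shaft B (internal gear, 96/29): 158 ÷ 3.3103 = 47.729 rad/s
shaft B → shaft C (chain, 153/36): 47.729 ÷ 4.25 = 11.23 rad/s
shaft C → the spindle (chain, 35/142): 11.23 ÷ 0.24648 = 45.563 rad/s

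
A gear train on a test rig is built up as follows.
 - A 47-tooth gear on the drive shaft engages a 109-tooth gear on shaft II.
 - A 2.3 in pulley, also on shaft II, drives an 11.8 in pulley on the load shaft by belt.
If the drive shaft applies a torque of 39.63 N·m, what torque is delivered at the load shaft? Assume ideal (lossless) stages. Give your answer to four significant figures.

471.5 N·m

After the gear mesh (109/47): 39.63 × 2.3191 = 91.908 N·m
After the belt (11.8/2.3): 91.908 × 5.1304 = 471.53 N·m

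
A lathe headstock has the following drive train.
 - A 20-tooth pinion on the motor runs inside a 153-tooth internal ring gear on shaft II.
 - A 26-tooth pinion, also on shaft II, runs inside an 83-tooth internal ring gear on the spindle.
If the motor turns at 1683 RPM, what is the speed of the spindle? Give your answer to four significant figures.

the motor → shaft II (internal gear, 153/20): 1683 ÷ 7.65 = 220 RPM
shaft II → the spindle (internal gear, 83/26): 220 ÷ 3.1923 = 68.916 RPM

68.92 RPM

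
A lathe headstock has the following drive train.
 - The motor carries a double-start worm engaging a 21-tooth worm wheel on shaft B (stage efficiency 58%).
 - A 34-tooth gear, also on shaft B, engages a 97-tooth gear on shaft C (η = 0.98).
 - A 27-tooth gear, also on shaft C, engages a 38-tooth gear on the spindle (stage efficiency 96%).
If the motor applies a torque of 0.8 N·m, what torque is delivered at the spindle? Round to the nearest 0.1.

18.4 N·m

After the worm (21/2): 0.8 × 10.5 × 0.58 = 4.872 N·m
After the gear mesh (97/34): 4.872 × 2.8529 × 0.98 = 13.622 N·m
After the gear mesh (38/27): 13.622 × 1.4074 × 0.96 = 18.404 N·m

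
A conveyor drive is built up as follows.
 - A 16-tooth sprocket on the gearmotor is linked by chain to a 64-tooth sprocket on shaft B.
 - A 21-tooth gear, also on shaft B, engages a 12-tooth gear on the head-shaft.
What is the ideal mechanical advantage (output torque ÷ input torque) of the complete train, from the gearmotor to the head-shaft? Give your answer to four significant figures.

Each stage contributes driven/driver: chain 64/16 = 4, gear mesh 12/21 = 0.57143.
Overall: 4 × 0.57143 = 2.2857.

2.286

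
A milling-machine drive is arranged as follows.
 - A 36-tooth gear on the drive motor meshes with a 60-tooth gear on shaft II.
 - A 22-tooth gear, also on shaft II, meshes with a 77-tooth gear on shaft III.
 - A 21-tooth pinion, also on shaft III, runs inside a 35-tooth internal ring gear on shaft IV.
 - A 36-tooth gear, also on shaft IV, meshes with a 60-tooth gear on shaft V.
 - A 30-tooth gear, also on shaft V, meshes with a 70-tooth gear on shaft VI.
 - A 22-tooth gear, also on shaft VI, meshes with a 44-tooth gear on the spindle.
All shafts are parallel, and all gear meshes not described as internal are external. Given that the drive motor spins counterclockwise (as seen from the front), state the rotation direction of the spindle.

clockwise

the drive motor → shaft II: external mesh, 1 reversal → CW.
shaft II → shaft III: external mesh, 1 reversal → CCW.
shaft III → shaft IV: internal mesh, same direction → CCW.
shaft IV → shaft V: external mesh, 1 reversal → CW.
shaft V → shaft VI: external mesh, 1 reversal → CCW.
shaft VI → the spindle: external mesh, 1 reversal → CW.
5 reversals in total — an odd number — so the spindle turns opposite to the drive motor.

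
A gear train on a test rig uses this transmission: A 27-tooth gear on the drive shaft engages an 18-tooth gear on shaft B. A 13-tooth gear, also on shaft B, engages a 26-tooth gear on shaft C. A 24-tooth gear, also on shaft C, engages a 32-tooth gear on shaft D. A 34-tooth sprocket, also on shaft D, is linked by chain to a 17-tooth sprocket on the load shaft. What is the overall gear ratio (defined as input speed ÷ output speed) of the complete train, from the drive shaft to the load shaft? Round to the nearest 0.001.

0.889

Each stage contributes driven/driver: gear mesh 18/27 = 0.66667, gear mesh 26/13 = 2, gear mesh 32/24 = 1.3333, chain 17/34 = 0.5.
Overall: 0.66667 × 2 × 1.3333 × 0.5 = 0.88889.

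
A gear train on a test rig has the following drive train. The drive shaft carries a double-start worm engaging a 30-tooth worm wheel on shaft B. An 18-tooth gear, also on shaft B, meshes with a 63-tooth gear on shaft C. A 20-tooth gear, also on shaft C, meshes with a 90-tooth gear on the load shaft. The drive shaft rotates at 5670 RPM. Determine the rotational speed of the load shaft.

worm 30/2 = 15 → 5670/15 = 378 RPM
gear mesh 63/18 = 3.5 → 378/3.5 = 108 RPM
gear mesh 90/20 = 4.5 → 108/4.5 = 24 RPM

24 RPM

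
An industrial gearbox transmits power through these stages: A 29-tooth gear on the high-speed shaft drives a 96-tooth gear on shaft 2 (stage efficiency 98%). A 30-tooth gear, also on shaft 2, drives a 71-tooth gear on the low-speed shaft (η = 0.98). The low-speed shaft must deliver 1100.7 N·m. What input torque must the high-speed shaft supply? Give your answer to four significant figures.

Overall ratio R = 3.3103 × 2.3667 = 7.8345; overall efficiency η = 0.98 × 0.98 = 0.9604.
Input torque = output torque / (R × η) = 1100.7 / (7.8345 × 0.9604) = 146.29 N·m.

146.3 N·m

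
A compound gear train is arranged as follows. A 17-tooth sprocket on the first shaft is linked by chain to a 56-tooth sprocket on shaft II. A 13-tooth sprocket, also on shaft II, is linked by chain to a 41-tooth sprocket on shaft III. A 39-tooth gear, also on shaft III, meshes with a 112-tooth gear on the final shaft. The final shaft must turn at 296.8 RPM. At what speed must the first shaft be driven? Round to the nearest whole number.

Overall ratio R = 3.2941 × 3.1538 × 2.8718 = 29.835.
Required input speed = output speed × R = 296.8 × 29.835 = 8855.2 RPM.

8855 RPM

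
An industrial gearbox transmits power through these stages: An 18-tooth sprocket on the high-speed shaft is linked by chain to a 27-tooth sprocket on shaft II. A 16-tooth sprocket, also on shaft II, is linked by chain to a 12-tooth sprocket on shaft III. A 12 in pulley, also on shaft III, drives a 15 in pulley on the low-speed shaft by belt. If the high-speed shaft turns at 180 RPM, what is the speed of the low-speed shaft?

128 RPM

the high-speed shaft → shaft II (chain, 27/18): 180 ÷ 1.5 = 120 RPM
shaft II → shaft III (chain, 12/16): 120 ÷ 0.75 = 160 RPM
shaft III → the low-speed shaft (belt, 15/12): 160 ÷ 1.25 = 128 RPM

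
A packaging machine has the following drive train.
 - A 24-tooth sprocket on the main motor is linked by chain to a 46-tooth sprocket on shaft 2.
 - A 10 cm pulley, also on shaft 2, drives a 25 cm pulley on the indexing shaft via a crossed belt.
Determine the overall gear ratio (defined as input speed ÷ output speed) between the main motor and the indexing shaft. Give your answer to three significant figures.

4.79

Each stage contributes driven/driver: chain 46/24 = 1.9167, belt 25/10 = 2.5.
Overall: 1.9167 × 2.5 = 4.7917.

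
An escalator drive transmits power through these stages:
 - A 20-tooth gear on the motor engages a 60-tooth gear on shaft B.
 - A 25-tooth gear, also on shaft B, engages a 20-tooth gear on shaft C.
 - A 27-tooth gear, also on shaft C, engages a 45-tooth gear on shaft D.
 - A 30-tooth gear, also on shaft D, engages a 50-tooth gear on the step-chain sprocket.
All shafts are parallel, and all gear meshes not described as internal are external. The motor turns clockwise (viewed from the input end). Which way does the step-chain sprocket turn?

clockwise

the motor → shaft B: external mesh, 1 reversal → CCW.
shaft B → shaft C: external mesh, 1 reversal → CW.
shaft C → shaft D: external mesh, 1 reversal → CCW.
shaft D → the step-chain sprocket: external mesh, 1 reversal → CW.
4 reversals in total — an even number — so the step-chain sprocket turns the same way as the motor.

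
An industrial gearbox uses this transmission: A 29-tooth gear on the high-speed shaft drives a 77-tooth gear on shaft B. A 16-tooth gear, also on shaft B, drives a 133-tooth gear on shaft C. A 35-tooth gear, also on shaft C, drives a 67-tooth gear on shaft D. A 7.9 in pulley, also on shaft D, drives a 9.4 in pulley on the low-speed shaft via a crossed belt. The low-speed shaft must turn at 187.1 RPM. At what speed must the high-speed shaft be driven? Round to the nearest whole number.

Overall ratio R = 2.6552 × 8.3125 × 1.9143 × 1.1899 = 50.273.
Required input speed = output speed × R = 187.1 × 50.273 = 9406 RPM.

9406 RPM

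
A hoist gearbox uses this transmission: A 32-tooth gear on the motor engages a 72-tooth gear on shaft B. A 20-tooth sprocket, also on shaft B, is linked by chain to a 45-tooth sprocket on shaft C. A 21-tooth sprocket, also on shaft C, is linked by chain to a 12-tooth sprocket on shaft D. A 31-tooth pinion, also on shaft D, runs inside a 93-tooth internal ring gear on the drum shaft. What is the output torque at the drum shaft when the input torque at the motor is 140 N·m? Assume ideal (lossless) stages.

After the gear mesh (72/32): 140 × 2.25 = 315 N·m
After the chain (45/20): 315 × 2.25 = 708.75 N·m
After the chain (12/21): 708.75 × 0.57143 = 405 N·m
After the internal gear (93/31): 405 × 3 = 1215 N·m

1215 N·m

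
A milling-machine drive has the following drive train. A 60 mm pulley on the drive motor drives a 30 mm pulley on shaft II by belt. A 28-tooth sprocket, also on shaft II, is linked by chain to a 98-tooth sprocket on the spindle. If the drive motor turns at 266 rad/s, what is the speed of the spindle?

the drive motor → shaft II (belt, 30/60): 266 ÷ 0.5 = 532 rad/s
shaft II → the spindle (chain, 98/28): 532 ÷ 3.5 = 152 rad/s

152 rad/s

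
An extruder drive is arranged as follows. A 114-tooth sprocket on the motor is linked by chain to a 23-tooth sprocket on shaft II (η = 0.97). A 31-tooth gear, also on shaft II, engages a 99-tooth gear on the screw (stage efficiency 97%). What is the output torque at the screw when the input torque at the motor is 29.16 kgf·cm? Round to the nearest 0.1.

chain 23/114 = 0.20175 → τ = 29.16·0.20175·0.97 = 5.7067 kgf·cm
gear mesh 99/31 = 3.1935 → τ = 5.7067·3.1935·0.97 = 17.678 kgf·cm

17.7 kgf·cm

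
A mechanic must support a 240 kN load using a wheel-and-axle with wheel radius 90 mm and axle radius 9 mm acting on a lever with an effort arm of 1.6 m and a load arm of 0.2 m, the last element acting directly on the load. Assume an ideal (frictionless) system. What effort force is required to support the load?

Wheel-and-axle MA = R/r = 90/9 = 10.
Lever MA = effort arm / load arm = 1.6/0.2 = 8.
Combined ideal MA = 10 × 8 = 80.
Effort = load / MA = 240 / 80 = 3 kN.

3 kN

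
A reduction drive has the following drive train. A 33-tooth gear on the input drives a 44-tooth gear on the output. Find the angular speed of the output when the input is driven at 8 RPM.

the input → the output (gear mesh, 44/33): 8 ÷ 1.3333 = 6 RPM

6 RPM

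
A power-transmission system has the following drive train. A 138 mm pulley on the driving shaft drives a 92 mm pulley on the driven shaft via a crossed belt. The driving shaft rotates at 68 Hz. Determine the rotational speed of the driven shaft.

the driving shaft → the driven shaft (belt, 92/138): 68 ÷ 0.66667 = 102 Hz

102 Hz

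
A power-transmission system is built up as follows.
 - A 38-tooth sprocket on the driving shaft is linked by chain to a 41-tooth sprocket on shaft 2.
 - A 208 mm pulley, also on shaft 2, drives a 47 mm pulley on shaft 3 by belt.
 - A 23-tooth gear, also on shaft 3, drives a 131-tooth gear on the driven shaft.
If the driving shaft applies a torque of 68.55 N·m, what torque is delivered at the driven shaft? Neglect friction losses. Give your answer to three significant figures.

Chain: ratio = 41/38 = 1.0789; torque at shaft 2 = 68.55 × 1.0789 = 73.962 N·m.
Belt: ratio = 47/208 = 0.22596; torque at shaft 3 = 73.962 × 0.22596 = 16.713 N·m.
Gear mesh: ratio = 131/23 = 5.6957; torque at the driven shaft = 16.713 × 5.6957 = 95.189 N·m.

95.2 N·m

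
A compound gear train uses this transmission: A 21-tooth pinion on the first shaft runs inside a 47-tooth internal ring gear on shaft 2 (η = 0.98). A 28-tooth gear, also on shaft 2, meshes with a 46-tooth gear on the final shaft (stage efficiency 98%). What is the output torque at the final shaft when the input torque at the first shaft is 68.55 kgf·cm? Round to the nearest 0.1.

242.1 kgf·cm

Internal gear: ratio = 47/21 = 2.2381; torque at shaft 2 = 68.55 × 2.2381 × 0.98 = 150.35 kgf·cm.
Gear mesh: ratio = 46/28 = 1.6429; torque at the final shaft = 150.35 × 1.6429 × 0.98 = 242.07 kgf·cm.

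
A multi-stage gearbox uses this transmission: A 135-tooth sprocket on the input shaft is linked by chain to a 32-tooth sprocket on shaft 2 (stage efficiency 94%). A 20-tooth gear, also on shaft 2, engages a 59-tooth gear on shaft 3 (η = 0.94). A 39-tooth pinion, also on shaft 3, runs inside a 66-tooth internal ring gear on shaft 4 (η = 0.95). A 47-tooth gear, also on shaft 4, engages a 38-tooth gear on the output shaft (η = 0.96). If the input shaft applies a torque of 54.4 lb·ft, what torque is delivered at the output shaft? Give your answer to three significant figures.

41.9 lb·ft

chain 32/135 = 0.23704 → τ = 54.4·0.23704·0.94 = 12.121 lb·ft
gear mesh 59/20 = 2.95 → τ = 12.121·2.95·0.94 = 33.612 lb·ft
internal gear 66/39 = 1.6923 → τ = 33.612·1.6923·0.95 = 54.038 lb·ft
gear mesh 38/47 = 0.80851 → τ = 54.038·0.80851·0.96 = 41.942 lb·ft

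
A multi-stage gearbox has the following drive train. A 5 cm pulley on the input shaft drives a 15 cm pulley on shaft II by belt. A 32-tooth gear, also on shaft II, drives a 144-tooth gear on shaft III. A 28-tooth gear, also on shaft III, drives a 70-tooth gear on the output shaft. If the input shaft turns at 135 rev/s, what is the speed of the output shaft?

4 rev/s

Belt: ratio = 15/5 = 3, so shaft II turns at 135 / 3 = 45 rev/s.
Gear mesh: ratio = 144/32 = 4.5, so shaft III turns at 45 / 4.5 = 10 rev/s.
Gear mesh: ratio = 70/28 = 2.5, so the output shaft turns at 10 / 2.5 = 4 rev/s.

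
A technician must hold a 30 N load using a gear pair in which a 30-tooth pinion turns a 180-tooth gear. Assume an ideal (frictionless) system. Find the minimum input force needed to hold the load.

5 N

Gear pair MA = 180/30 = 6.
Effort = load / MA = 30 / 6 = 5 N.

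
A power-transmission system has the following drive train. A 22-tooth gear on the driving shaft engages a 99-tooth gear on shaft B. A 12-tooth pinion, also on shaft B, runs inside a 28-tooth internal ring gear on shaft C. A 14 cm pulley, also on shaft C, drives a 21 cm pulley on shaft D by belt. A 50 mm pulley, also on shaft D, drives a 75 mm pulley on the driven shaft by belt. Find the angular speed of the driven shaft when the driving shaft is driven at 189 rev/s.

8 rev/s

Gear mesh: ratio = 99/22 = 4.5, so shaft B turns at 189 / 4.5 = 42 rev/s.
Internal gear: ratio = 28/12 = 2.3333, so shaft C turns at 42 / 2.3333 = 18 rev/s.
Belt: ratio = 21/14 = 1.5, so shaft D turns at 18 / 1.5 = 12 rev/s.
Belt: ratio = 75/50 = 1.5, so the driven shaft turns at 12 / 1.5 = 8 rev/s.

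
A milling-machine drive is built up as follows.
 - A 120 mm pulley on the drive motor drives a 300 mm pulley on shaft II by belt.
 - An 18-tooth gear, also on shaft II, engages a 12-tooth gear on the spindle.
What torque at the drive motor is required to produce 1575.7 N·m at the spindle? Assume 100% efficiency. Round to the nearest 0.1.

Overall ratio R = 2.5 × 0.66667 = 1.6667.
Input torque = output torque / R = 1575.7 / 1.6667 = 945.42 N·m.

945.4 N·m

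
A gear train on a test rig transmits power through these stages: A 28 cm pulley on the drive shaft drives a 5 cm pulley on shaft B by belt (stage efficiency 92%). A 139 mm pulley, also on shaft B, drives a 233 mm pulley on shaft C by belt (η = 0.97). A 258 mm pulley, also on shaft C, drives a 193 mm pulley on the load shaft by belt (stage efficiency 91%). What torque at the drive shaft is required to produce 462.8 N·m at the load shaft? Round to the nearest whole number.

Overall ratio R = 0.17857 × 1.6763 × 0.74806 = 0.22392; overall efficiency η = 0.92 × 0.97 × 0.91 = 0.8121.
Input torque = output torque / (R × η) = 462.8 / (0.22392 × 0.8121) = 2545.1 N·m.

2545 N·m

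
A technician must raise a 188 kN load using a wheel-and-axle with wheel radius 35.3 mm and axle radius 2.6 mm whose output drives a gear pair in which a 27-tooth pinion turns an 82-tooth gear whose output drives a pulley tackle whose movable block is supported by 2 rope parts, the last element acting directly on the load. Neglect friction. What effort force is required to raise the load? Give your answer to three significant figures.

Wheel-and-axle MA = R/r = 35.3/2.6 = 13.577.
Gear pair MA = 82/27 = 3.037.
Block-and-tackle MA = number of supporting rope parts = 2.
Combined ideal MA = 13.577 × 3.037 × 2 = 82.467.
Effort = load / MA = 188 / 82.467 = 2.2797 kN.

2.28 kN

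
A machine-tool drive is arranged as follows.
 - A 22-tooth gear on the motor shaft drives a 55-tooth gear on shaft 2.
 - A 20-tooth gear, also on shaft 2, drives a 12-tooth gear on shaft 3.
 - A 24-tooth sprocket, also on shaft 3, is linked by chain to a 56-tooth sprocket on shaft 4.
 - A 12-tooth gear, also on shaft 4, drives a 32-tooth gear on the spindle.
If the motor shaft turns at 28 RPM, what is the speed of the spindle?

3 RPM

the motor shaft → shaft 2 (gear mesh, 55/22): 28 ÷ 2.5 = 11.2 RPM
shaft 2 → shaft 3 (gear mesh, 12/20): 11.2 ÷ 0.6 = 18.667 RPM
shaft 3 → shaft 4 (chain, 56/24): 18.667 ÷ 2.3333 = 8 RPM
shaft 4 → the spindle (gear mesh, 32/12): 8 ÷ 2.6667 = 3 RPM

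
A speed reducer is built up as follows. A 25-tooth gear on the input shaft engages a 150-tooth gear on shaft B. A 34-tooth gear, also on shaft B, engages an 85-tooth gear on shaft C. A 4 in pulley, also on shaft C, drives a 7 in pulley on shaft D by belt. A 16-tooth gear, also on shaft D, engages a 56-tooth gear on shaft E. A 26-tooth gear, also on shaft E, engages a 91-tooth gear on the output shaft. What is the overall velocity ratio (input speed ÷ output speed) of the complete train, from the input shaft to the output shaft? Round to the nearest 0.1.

Each stage contributes driven/driver: gear mesh 150/25 = 6, gear mesh 85/34 = 2.5, belt 7/4 = 1.75, gear mesh 56/16 = 3.5, gear mesh 91/26 = 3.5.
Overall: 6 × 2.5 × 1.75 × 3.5 × 3.5 = 321.56.

321.6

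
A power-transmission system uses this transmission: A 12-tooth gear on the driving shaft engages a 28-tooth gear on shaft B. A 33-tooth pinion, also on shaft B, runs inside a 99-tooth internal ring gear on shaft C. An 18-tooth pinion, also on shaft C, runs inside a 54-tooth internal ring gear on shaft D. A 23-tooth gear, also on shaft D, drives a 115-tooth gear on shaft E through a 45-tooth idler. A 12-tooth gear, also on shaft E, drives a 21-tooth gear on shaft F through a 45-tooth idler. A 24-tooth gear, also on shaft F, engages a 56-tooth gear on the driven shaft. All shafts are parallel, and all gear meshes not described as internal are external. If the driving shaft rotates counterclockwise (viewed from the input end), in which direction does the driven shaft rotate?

the driving shaft → shaft B: external mesh, 1 reversal → CW.
shaft B → shaft C: internal mesh, same direction → CW.
shaft C → shaft D: internal mesh, same direction → CW.
shaft D → shaft E: driver → idler → driven is 2 external meshes, 2 reversals → CW.
shaft E → shaft F: driver → idler → driven is 2 external meshes, 2 reversals → CW.
shaft F → the driven shaft: external mesh, 1 reversal → CCW.
6 reversals in total — an even number — so the driven shaft turns the same way as the driving shaft.

counterclockwise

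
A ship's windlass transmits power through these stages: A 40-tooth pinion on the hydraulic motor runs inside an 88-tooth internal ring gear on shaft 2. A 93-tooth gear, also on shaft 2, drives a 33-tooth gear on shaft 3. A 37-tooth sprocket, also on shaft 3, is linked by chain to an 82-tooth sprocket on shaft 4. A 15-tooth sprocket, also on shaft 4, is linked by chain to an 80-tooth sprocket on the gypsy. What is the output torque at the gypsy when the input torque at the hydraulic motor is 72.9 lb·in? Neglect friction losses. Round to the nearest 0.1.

672.7 lb·in

After the internal gear (88/40): 72.9 × 2.2 = 160.38 lb·in
After the gear mesh (33/93): 160.38 × 0.35484 = 56.909 lb·in
After the chain (82/37): 56.909 × 2.2162 = 126.12 lb·in
After the chain (80/15): 126.12 × 5.3333 = 672.65 lb·in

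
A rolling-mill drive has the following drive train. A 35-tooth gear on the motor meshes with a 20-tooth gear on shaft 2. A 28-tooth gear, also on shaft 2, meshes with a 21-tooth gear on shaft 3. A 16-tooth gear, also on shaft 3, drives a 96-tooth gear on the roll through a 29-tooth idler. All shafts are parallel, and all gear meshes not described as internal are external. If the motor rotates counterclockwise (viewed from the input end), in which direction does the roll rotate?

counterclockwise

the motor → shaft 2: external mesh, 1 reversal → CW.
shaft 2 → shaft 3: external mesh, 1 reversal → CCW.
shaft 3 → the roll: driver → idler → driven is 2 external meshes, 2 reversals → CCW.
4 reversals in total — an even number — so the roll turns the same way as the motor.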